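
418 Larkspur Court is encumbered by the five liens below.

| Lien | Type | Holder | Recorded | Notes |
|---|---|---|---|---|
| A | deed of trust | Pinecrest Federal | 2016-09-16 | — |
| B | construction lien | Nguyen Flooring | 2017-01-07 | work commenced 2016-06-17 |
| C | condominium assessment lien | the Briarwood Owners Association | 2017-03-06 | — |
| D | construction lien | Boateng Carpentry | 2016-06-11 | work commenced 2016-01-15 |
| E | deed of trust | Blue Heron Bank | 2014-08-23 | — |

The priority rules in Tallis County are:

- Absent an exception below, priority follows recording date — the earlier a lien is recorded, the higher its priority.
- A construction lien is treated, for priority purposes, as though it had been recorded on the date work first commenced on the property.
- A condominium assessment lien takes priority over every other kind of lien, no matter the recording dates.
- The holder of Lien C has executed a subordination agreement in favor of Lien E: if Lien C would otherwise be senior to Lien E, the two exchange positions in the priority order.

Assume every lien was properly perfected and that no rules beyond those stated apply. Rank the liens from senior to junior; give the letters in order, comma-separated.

E, C, D, B, A

Adjusting effective dates: B's effective date is 2016-06-17, when work began; D relates back to 2016-01-15 (work commenced).
C is a condominium assessment lien, so it outranks all other liens regardless of date.
Among the remaining liens, by effective date: E (2014-08-23), D (2016-01-15), B (2016-06-17), A (2016-09-16).
C would otherwise be senior to E, so under the subordination agreement C and E exchange positions.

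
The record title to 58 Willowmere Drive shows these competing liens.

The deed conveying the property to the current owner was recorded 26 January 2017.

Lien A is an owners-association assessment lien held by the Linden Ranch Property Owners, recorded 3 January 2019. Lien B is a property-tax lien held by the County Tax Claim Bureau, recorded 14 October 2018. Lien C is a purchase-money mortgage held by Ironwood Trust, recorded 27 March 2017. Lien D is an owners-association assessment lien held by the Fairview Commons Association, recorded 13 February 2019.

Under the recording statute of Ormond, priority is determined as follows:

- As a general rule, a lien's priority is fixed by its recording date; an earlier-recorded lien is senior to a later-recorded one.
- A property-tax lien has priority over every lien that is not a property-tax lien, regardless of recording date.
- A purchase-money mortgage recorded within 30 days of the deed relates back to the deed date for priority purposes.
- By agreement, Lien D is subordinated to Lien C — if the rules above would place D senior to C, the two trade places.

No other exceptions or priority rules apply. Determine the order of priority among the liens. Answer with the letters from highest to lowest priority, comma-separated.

Effective dates: C missed the 30-day window (60 days after the deed), so its recording date stands.
B is a property-tax lien, so it outranks all other liens regardless of date.
Among the remaining liens, by effective date: C (27 March 2017), A (3 January 2019), D (13 February 2019).
D is already junior to C, so the subordination agreement changes nothing.

B, C, A, D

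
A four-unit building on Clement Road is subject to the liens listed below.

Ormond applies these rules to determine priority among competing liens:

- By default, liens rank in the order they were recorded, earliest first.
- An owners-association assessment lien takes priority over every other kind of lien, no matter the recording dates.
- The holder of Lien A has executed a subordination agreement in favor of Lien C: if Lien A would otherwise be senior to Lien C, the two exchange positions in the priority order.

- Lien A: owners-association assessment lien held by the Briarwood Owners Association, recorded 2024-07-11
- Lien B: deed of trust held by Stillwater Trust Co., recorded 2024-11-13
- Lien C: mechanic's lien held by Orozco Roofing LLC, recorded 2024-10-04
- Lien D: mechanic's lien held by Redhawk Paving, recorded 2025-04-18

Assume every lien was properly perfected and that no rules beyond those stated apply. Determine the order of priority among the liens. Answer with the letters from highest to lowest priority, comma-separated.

As an owners-association assessment lien, A is senior to every other lien.
Among the remaining liens, by effective date: C (2024-10-04), B (2024-11-13), D (2025-04-18).
A is senior to C before the subordination, so the two trade places.

C, A, B, D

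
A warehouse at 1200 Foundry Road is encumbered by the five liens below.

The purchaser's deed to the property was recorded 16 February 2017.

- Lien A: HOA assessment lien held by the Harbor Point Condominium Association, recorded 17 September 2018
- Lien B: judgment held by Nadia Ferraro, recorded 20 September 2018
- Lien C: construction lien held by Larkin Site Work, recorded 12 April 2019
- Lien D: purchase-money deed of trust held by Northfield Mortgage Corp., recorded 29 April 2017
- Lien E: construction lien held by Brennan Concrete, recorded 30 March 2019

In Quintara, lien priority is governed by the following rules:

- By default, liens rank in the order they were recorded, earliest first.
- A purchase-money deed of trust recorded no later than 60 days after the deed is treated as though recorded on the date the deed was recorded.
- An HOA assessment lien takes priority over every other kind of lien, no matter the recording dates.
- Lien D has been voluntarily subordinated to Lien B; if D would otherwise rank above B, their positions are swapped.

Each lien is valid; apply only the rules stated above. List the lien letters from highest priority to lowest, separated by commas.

A, B, D, E, C

Effective dates: D missed the 60-day window (72 days after the deed), so its recording date stands.
A, as an HOA assessment lien, has superpriority and ranks first.
Remaining liens by effective date: D (29 April 2017), B (20 September 2018), E (30 March 2019), C (12 April 2019).
Because D would otherwise rank above B, the subordination swaps them.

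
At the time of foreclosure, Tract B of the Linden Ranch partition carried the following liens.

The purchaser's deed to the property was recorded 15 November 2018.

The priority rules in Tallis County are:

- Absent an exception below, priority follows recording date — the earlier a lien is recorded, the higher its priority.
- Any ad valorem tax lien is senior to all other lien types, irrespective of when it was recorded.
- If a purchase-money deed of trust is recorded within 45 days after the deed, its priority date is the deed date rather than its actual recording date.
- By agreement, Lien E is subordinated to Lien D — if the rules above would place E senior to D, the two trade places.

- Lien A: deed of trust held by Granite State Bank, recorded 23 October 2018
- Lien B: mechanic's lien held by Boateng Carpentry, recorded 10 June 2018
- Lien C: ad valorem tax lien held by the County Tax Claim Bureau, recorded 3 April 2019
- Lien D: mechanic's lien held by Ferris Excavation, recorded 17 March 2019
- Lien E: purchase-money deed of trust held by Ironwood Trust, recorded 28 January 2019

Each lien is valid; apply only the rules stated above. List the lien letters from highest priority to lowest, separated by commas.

C, B, A, D, E

Adjusting effective dates: E was recorded 74 days after the deed, outside the 45-day window, so it keeps its recording date.
C, as an ad valorem tax lien, has superpriority and ranks first.
The other liens, earliest effective date first: B (10 June 2018), A (23 October 2018), E (28 January 2019), D (17 March 2019).
Because E would otherwise rank above D, the subordination swaps them.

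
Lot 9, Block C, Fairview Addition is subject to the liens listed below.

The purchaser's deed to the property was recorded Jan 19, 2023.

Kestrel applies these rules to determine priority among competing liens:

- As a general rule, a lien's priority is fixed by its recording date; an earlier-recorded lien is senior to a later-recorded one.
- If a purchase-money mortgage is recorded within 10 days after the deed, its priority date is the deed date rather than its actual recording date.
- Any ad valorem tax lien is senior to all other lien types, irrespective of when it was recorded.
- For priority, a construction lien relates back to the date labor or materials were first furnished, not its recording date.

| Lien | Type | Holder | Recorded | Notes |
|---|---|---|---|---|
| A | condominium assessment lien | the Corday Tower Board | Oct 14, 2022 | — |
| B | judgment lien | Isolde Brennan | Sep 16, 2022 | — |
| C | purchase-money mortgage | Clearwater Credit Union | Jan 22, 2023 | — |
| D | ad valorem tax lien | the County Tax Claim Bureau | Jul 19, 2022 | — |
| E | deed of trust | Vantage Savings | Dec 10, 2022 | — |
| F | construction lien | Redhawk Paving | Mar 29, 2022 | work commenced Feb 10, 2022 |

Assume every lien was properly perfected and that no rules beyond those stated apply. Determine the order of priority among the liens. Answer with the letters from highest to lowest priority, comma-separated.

Effective dates after the stated exceptions: C's effective date is the deed date, Jan 19, 2023; F is treated as recorded Feb 10, 2022, the work-commencement date.
D, as an ad valorem tax lien, has superpriority and ranks first.
Ordering the rest by effective date: F (Feb 10, 2022), B (Sep 16, 2022), A (Oct 14, 2022), E (Dec 10, 2022), C (Jan 19, 2023).

D, F, B, A, E, C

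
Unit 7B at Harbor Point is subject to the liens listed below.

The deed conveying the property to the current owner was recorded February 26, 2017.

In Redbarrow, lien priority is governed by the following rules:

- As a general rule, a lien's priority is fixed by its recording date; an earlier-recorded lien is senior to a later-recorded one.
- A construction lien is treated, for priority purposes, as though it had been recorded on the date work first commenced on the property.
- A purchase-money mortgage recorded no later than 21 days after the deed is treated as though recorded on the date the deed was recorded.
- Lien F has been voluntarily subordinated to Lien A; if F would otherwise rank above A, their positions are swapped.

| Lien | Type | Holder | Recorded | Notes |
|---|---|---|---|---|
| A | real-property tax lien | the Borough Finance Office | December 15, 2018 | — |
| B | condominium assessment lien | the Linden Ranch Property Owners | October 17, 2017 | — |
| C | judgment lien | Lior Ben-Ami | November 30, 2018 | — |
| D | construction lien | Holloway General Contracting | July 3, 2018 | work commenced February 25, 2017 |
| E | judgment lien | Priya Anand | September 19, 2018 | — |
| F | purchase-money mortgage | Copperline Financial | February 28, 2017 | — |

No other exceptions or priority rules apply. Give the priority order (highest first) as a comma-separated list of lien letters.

D, A, B, E, C, F

Effective dates: D is treated as recorded February 25, 2017, the work-commencement date; F was recorded within the 21-day window, so its effective date is the deed date February 26, 2017.
Sorted by effective date: D (February 25, 2017), F (February 26, 2017), B (October 17, 2017), E (September 19, 2018), C (November 30, 2018), A (December 15, 2018).
Because F would otherwise rank above A, the subordination swaps them.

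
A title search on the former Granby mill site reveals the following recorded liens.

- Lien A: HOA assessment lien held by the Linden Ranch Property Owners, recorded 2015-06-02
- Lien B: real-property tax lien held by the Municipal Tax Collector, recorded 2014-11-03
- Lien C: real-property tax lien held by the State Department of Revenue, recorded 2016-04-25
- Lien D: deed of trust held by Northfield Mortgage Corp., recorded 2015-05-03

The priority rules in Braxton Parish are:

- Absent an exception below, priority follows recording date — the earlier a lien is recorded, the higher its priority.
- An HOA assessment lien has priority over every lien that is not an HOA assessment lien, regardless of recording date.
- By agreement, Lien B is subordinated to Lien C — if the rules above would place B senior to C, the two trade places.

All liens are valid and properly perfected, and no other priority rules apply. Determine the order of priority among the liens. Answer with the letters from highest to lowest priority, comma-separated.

A is an HOA assessment lien and takes priority over every other lien.
The other liens, earliest effective date first: B (2014-11-03), D (2015-05-03), C (2016-04-25).
Because B would otherwise rank above C, the subordination swaps them.

A, C, D, B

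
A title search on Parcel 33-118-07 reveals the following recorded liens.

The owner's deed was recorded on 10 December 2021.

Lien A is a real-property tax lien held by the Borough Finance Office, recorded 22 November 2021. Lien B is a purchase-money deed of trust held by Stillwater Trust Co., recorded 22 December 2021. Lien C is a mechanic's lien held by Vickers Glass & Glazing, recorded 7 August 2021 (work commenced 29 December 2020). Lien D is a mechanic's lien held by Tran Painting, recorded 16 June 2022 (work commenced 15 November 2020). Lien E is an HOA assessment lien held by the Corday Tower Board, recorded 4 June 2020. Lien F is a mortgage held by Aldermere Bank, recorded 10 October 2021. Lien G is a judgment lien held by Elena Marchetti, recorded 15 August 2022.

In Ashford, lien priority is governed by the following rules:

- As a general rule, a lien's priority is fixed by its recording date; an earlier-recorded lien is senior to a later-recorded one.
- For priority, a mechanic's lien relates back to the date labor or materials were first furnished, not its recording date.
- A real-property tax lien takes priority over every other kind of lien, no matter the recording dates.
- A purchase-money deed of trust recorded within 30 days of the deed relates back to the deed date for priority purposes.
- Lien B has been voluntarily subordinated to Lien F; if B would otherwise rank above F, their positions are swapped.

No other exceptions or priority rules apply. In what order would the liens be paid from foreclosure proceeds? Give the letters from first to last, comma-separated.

Effective dates after the stated exceptions: B relates back to the deed date 10 December 2021; C relates back to 29 December 2020 (work commenced); D relates back to 15 November 2020 (work commenced).
A, as a real-property tax lien, has superpriority and ranks first.
Remaining liens by effective date: E (4 June 2020), D (15 November 2020), C (29 December 2020), F (10 October 2021), B (10 December 2021), G (15 August 2022).
Since B is not senior to F, the subordination leaves the order unchanged.

A, E, D, C, F, B, G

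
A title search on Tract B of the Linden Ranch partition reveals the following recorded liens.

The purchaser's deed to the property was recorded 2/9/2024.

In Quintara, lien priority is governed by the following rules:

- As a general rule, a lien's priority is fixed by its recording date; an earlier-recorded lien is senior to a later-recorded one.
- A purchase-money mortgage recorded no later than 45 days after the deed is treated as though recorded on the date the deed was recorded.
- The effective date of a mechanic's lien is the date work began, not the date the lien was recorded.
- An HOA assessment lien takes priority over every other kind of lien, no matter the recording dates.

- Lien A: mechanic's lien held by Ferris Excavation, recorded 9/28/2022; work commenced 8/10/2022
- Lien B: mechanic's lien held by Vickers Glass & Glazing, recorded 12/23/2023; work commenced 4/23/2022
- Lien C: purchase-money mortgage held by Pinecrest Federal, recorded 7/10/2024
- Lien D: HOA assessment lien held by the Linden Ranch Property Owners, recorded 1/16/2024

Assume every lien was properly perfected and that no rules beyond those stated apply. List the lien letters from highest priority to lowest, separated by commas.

D, B, A, C

Effective dates: A relates back to 8/10/2022 (work commenced); B's effective date is 4/23/2022, when work began; C was recorded 152 days after the deed — beyond 45 days — so no relation-back applies.
D is an HOA assessment lien and takes priority over every other lien.
Remaining liens by effective date: B (4/23/2022), A (8/10/2022), C (7/10/2024).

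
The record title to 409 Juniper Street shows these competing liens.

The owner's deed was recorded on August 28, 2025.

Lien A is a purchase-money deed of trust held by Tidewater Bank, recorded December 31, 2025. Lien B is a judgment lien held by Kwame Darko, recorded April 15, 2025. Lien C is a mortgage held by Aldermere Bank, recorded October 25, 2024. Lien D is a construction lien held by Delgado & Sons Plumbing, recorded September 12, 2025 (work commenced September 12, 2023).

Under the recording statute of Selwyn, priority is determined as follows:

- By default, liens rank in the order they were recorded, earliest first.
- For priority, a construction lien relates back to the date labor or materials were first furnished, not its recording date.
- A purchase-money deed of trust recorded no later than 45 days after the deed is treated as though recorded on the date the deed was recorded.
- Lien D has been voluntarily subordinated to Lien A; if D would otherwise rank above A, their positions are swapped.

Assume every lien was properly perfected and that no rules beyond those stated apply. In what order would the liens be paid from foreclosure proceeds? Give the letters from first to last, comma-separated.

A, C, B, D

Adjusting effective dates: A was recorded 125 days after the deed, outside the 45-day window, so it keeps its recording date; D is treated as recorded September 12, 2023, the work-commencement date.
By effective date: D (September 12, 2023), C (October 25, 2024), B (April 15, 2025), A (December 31, 2025).
D would otherwise be senior to A, so under the subordination agreement D and A exchange positions.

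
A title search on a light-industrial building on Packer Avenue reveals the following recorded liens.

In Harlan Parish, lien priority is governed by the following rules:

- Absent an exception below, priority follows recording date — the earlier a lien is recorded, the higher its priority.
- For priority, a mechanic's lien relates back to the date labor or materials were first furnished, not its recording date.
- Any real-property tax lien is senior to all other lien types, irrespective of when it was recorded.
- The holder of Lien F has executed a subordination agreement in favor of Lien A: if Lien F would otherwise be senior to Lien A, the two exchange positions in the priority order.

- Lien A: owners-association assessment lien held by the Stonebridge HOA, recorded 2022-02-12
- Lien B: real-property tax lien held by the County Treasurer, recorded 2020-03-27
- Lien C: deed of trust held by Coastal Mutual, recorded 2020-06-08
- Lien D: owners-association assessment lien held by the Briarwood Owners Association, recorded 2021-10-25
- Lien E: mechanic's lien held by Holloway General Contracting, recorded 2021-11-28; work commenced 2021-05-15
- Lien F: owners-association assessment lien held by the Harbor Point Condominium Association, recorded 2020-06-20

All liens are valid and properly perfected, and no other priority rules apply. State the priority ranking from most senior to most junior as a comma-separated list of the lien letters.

Adjusting effective dates: E relates back to 2021-05-15 (work commenced).
B is a real-property tax lien and takes priority over every other lien.
The other liens, earliest effective date first: C (2020-06-08), F (2020-06-20), E (2021-05-15), D (2021-10-25), A (2022-02-12).
F is senior to A before the subordination, so the two trade places.

B, C, A, E, D, F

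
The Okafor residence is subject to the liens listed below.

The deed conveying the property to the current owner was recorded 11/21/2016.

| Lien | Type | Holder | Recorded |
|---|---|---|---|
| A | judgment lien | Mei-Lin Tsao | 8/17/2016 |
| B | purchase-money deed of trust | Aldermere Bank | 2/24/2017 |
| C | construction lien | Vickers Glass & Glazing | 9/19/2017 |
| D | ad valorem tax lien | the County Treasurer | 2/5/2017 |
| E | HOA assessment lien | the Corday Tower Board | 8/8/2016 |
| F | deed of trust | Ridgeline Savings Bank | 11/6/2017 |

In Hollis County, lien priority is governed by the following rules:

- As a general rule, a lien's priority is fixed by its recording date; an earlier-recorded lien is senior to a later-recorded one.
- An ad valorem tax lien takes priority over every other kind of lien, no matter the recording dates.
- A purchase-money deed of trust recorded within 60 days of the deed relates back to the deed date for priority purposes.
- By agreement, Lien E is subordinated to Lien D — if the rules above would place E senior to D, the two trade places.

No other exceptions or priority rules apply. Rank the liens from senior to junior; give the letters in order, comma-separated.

D, E, A, B, C, F

Effective dates after the stated exceptions: B missed the 60-day window (95 days after the deed), so its recording date stands.
D is an ad valorem tax lien, so it outranks all other liens regardless of date.
Among the remaining liens, by effective date: E (8/8/2016), A (8/17/2016), B (2/24/2017), C (9/19/2017), F (11/6/2017).
E is already junior to D, so the subordination agreement changes nothing.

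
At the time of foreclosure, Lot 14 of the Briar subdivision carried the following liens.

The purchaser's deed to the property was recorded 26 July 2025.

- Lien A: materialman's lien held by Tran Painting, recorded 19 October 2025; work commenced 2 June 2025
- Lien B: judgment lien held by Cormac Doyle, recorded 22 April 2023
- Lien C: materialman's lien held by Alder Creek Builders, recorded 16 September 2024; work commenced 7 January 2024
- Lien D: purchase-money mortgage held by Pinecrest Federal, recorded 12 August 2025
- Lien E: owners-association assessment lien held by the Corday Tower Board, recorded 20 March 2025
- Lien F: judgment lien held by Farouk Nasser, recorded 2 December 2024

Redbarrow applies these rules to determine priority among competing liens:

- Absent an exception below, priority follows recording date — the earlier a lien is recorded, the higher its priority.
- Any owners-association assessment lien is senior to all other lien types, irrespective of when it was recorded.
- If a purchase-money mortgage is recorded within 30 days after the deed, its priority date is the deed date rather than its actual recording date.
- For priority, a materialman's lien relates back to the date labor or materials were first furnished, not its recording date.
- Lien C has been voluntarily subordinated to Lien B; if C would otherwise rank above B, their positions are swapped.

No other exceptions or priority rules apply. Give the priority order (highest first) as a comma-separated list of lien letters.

First, effective dates: A's effective date is 2 June 2025, when work began; C relates back to 7 January 2024 (work commenced); D's effective date is the deed date, 26 July 2025.
As an owners-association assessment lien, E is senior to every other lien.
The other liens, earliest effective date first: B (22 April 2023), C (7 January 2024), F (2 December 2024), A (2 June 2025), D (26 July 2025).
Since C is not senior to B, the subordination leaves the order unchanged.

E, B, C, F, A, D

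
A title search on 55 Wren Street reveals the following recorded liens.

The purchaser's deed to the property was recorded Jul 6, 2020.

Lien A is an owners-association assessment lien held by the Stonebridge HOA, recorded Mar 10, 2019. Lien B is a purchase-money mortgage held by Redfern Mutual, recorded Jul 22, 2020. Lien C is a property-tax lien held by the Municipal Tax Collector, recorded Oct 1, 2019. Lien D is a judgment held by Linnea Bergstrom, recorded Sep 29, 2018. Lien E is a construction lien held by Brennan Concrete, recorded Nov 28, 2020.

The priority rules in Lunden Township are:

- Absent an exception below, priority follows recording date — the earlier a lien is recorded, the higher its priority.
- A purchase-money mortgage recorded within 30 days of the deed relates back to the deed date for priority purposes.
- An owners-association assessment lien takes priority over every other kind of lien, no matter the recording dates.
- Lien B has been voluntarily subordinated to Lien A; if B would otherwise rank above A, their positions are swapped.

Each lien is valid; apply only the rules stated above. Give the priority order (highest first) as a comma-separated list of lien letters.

A, D, C, B, E

Adjusting effective dates: B's effective date is the deed date, Jul 6, 2020.
As an owners-association assessment lien, A is senior to every other lien.
Remaining liens by effective date: D (Sep 29, 2018), C (Oct 1, 2019), B (Jul 6, 2020), E (Nov 28, 2020).
B already ranks below A; the subordination has no effect.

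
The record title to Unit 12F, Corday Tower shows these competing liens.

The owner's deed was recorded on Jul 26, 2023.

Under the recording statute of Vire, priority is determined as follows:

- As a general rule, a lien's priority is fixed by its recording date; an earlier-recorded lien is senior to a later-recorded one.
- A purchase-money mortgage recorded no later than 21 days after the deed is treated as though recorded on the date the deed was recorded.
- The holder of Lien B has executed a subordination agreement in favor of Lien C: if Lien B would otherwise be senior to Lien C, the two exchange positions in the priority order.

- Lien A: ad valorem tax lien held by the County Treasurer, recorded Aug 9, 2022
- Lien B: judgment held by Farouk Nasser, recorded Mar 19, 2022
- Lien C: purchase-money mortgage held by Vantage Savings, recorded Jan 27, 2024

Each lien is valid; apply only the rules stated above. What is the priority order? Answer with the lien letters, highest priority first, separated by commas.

C, A, B

First, effective dates: C was recorded 185 days after the deed — beyond 21 days — so no relation-back applies.
Sorted by effective date: B (Mar 19, 2022), A (Aug 9, 2022), C (Jan 27, 2024).
The subordination applies — B was senior to C — so B and C swap.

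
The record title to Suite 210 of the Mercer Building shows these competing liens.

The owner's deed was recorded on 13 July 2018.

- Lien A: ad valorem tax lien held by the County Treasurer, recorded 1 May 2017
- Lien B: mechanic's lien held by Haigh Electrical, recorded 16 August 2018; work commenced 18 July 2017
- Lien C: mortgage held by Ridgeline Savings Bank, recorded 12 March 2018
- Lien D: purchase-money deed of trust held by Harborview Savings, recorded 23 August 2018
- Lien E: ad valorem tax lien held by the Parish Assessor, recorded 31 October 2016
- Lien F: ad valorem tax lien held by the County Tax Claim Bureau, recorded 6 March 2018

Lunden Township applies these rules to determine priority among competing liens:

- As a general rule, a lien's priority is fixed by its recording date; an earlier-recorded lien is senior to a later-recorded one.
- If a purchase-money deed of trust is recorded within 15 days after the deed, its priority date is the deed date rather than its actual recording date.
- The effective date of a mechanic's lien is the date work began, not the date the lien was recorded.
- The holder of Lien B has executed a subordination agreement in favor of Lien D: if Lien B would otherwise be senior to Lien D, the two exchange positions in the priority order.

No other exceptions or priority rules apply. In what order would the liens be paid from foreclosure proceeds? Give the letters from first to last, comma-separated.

E, A, D, F, C, B

Effective dates: B is treated as recorded 18 July 2017, the work-commencement date; D was recorded 41 days after the deed — beyond 15 days — so no relation-back applies.
Ordering by effective date: E (31 October 2016), A (1 May 2017), B (18 July 2017), F (6 March 2018), C (12 March 2018), D (23 August 2018).
Because B would otherwise rank above D, the subordination swaps them.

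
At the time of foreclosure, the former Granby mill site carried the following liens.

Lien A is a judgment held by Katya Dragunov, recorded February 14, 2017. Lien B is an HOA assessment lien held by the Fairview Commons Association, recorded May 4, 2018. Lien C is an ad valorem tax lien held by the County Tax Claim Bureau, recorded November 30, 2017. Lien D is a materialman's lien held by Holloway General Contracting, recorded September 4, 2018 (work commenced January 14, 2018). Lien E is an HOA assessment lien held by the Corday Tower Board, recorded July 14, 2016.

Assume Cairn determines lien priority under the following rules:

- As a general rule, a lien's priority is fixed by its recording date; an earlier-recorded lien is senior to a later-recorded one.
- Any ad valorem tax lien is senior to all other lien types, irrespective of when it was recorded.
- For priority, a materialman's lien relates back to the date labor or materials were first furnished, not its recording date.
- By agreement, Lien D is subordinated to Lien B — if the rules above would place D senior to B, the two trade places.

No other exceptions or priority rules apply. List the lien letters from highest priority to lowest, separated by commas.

C, E, A, B, D

Adjusting effective dates: D's effective date is January 14, 2018, when work began.
C is an ad valorem tax lien and takes priority over every other lien.
The other liens, earliest effective date first: E (July 14, 2016), A (February 14, 2017), D (January 14, 2018), B (May 4, 2018).
D would otherwise be senior to B, so under the subordination agreement D and B exchange positions.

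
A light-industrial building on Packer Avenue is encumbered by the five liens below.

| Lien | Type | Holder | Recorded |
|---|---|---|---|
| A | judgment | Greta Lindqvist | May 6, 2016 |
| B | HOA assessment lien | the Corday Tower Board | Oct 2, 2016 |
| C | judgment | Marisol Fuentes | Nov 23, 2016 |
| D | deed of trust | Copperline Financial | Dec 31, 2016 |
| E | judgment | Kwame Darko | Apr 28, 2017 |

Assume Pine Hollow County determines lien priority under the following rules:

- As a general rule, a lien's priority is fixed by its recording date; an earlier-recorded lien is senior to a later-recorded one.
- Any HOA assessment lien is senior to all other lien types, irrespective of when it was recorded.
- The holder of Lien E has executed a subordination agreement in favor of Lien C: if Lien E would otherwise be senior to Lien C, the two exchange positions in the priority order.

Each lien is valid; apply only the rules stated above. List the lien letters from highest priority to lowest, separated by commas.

B, A, C, D, E

As an HOA assessment lien, B is senior to every other lien.
Among the remaining liens, by effective date: A (May 6, 2016), C (Nov 23, 2016), D (Dec 31, 2016), E (Apr 28, 2017).
Since E is not senior to C, the subordination leaves the order unchanged.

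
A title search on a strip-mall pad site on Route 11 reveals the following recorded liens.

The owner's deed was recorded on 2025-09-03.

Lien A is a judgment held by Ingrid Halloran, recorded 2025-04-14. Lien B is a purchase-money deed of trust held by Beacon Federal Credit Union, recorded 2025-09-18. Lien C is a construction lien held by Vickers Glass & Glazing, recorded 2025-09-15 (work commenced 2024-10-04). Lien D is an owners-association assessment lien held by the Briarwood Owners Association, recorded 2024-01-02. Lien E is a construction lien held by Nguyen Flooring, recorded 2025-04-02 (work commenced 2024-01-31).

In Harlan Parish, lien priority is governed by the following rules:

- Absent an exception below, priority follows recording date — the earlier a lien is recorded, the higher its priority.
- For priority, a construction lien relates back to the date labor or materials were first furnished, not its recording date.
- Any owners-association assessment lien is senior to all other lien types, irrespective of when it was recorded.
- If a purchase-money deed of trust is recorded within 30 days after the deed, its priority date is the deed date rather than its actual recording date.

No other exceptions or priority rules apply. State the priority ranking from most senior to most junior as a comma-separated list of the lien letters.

Adjusting effective dates: B's effective date is the deed date, 2025-09-03; C relates back to 2024-10-04 (work commenced); E's effective date is 2024-01-31, when work began.
D, as an owners-association assessment lien, has superpriority and ranks first.
Ordering the rest by effective date: E (2024-01-31), C (2024-10-04), A (2025-04-14), B (2025-09-03).

D, E, C, A, B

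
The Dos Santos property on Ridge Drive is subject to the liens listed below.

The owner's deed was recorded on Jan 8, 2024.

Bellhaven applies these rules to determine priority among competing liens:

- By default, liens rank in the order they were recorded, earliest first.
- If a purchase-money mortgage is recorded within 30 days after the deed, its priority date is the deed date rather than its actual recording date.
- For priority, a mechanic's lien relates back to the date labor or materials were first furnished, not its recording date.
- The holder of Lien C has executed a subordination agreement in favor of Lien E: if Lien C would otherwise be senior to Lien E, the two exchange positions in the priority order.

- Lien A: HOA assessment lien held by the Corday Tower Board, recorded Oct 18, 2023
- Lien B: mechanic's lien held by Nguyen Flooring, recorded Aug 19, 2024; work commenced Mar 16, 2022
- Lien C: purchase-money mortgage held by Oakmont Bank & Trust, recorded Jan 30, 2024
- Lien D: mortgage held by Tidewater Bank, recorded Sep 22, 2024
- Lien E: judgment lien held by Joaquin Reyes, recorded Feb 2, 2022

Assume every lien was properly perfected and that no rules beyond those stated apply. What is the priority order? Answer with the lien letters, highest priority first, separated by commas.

First, effective dates: B relates back to Mar 16, 2022 (work commenced); C relates back to the deed date Jan 8, 2024.
Ordering by effective date: E (Feb 2, 2022), B (Mar 16, 2022), A (Oct 18, 2023), C (Jan 8, 2024), D (Sep 22, 2024).
C is already junior to E, so the subordination agreement changes nothing.

E, B, A, C, D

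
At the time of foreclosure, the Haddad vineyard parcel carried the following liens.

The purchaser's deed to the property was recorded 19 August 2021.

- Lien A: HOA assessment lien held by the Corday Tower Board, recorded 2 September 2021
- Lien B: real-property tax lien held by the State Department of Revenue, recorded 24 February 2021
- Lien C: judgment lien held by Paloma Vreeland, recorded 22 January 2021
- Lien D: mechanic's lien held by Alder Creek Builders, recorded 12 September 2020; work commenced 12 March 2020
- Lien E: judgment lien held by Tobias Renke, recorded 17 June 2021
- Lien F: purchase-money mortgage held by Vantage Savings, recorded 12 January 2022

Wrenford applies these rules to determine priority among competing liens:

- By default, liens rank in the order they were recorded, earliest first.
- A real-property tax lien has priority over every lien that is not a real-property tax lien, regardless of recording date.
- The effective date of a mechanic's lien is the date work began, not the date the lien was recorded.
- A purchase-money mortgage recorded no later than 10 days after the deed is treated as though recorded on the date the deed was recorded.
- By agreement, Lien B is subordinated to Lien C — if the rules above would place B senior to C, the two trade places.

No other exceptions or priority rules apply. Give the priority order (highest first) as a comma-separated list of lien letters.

Effective dates: D is treated as recorded 12 March 2020, the work-commencement date; F was recorded 146 days after the deed — beyond 10 days — so no relation-back applies.
B is a real-property tax lien and takes priority over every other lien.
The other liens, earliest effective date first: D (12 March 2020), C (22 January 2021), E (17 June 2021), A (2 September 2021), F (12 January 2022).
B is senior to C before the subordination, so the two trade places.

C, D, B, E, A, F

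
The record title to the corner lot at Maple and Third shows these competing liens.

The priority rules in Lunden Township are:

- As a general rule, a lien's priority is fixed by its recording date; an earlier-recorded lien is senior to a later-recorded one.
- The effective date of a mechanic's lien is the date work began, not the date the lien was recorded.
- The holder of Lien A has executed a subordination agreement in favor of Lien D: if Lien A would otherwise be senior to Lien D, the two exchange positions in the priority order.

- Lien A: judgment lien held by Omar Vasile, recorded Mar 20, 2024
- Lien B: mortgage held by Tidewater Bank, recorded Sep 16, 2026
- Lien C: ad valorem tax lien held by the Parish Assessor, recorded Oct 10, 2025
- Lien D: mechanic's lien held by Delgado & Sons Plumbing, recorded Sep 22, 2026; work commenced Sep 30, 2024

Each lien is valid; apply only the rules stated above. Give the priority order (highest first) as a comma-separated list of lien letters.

D, A, C, B

First, effective dates: D is treated as recorded Sep 30, 2024, the work-commencement date.
Ordering by effective date: A (Mar 20, 2024), D (Sep 30, 2024), C (Oct 10, 2025), B (Sep 16, 2026).
A would otherwise be senior to D, so under the subordination agreement A and D exchange positions.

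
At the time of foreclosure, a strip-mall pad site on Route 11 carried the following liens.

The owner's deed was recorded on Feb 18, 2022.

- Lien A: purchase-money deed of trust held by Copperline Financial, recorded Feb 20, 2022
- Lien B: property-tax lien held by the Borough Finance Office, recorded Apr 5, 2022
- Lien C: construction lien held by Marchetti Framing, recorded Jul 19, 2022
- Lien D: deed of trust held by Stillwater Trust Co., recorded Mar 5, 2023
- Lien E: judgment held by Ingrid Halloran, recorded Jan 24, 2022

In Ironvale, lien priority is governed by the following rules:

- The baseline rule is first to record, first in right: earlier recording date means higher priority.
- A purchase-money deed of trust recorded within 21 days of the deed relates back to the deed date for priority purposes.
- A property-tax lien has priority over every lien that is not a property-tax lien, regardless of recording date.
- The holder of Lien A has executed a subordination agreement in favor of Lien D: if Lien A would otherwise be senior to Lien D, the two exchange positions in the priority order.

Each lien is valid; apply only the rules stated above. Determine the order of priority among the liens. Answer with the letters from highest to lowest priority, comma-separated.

Adjusting effective dates: A's effective date is the deed date, Feb 18, 2022.
As a property-tax lien, B is senior to every other lien.
Among the remaining liens, by effective date: E (Jan 24, 2022), A (Feb 18, 2022), C (Jul 19, 2022), D (Mar 5, 2023).
The subordination applies — A was senior to D — so A and D swap.

B, E, D, C, A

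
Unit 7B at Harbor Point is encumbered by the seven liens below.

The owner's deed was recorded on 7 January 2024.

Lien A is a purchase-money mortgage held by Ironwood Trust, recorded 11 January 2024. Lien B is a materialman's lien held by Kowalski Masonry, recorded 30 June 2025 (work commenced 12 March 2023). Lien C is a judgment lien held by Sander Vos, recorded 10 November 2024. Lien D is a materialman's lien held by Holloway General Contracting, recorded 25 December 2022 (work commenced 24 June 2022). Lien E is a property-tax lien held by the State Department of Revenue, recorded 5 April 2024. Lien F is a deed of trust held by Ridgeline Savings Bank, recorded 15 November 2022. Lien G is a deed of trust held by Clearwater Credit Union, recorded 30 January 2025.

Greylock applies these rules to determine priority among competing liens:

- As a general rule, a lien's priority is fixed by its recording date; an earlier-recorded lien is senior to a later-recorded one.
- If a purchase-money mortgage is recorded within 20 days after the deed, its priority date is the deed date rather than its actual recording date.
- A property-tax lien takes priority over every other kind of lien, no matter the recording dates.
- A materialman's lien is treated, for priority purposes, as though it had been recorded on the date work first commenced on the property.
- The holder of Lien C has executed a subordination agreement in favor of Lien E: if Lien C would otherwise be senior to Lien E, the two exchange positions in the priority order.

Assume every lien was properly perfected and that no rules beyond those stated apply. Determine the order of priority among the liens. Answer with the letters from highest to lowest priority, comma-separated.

E, D, F, B, A, C, G

Effective dates after the stated exceptions: A was recorded within the 20-day window, so its effective date is the deed date 7 January 2024; B is treated as recorded 12 March 2023, the work-commencement date; D relates back to 24 June 2022 (work commenced).
E is a property-tax lien, so it outranks all other liens regardless of date.
Ordering the rest by effective date: D (24 June 2022), F (15 November 2022), B (12 March 2023), A (7 January 2024), C (10 November 2024), G (30 January 2025).
Since C is not senior to E, the subordination leaves the order unchanged.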